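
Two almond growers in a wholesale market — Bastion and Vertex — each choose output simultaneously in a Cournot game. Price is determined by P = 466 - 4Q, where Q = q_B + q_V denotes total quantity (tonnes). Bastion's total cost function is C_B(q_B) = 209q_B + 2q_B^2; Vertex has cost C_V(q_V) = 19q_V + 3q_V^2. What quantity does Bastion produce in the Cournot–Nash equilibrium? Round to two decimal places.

Bastion's profit: π_B = (466 - 4Q)q_B - (209q_B + 2q_B²). Setting ∂π_B/∂q_B = 0: 257 - 12q_B - 4(q_V) = 0.
Vertex's first-order condition: 447 - 14q_V - 4(q_B) = 0.
So q_B = (257 - 4q_V)/12 and q_V = (447 - 4q_B)/14.
Substituting one into the other gives q_B = 905/76 and q_V = 542/19.

11.91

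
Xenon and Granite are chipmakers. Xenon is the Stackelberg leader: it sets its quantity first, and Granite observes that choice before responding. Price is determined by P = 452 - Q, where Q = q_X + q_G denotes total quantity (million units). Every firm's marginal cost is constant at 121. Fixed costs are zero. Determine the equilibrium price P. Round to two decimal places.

The follower Granite best-responds to any q_X: π_G = (452 - Q)q_G - 121q_G.
∂π_G/∂q_G = 331 - q_X - 2q_G = 0 gives the reaction function q_G = (331 - q_X)/2.
The leader anticipates this reaction. Substituting into P = 452 - Q gives P = 573/2 - (1/2)q_X, so π_X = (573/2 - (1/2)q_X)q_X - 121q_X.
Leader FOC: 331/2 - q_X = 0, so q_X = 331/2.
Then q_G = (331 - 331/2)/2 = 331/4.
Total output Q = 993/4, so price P = 452 - 993/4 = 815/4.

203.75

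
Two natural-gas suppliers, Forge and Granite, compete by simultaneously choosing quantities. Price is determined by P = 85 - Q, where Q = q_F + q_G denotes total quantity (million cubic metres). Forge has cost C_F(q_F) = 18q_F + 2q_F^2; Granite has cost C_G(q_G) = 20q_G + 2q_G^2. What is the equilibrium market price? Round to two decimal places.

66.14

Forge's profit: π_F = (85 - Q)q_F - (18q_F + 2q_F²). Setting ∂π_F/∂q_F = 0: 67 - 6q_F - (q_G) = 0.
Granite's first-order condition: 65 - 6q_G - (q_F) = 0.
Rearranging gives the reaction functions q_F = (67 - q_G)/6 and q_G = (65 - q_F)/6.
Substituting one into the other gives q_F = 337/35 and q_G = 323/35.
Total output Q = 132/7, so price P = 85 - 132/7 = 463/7.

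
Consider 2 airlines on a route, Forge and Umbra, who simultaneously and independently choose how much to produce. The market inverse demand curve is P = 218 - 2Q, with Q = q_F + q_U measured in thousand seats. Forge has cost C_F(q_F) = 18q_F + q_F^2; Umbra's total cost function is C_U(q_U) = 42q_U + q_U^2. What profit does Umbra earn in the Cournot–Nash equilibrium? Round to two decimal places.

Forge's profit: π_F = (218 - 2Q)q_F - (18q_F + q_F²). Setting ∂π_F/∂q_F = 0: 200 - 6q_F - 2(q_U) = 0.
Umbra's first-order condition: 176 - 6q_U - 2(q_F) = 0.
So q_F = (200 - 2q_U)/6 and q_U = (176 - 2q_F)/6.
Substituting one into the other gives q_F = 53/2 and q_U = 41/2.
Price P = 218 - 2·47 = 124.
Umbra's profit: 124·(41/2) - 42·(41/2) - (41/2)² = 1260.7500.

1260.75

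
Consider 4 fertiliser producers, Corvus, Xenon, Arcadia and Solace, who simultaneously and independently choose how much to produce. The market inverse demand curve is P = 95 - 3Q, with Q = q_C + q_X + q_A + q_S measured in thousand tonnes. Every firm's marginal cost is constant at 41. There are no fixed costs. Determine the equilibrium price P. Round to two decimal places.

Each firm earns π_i = (95 - 3Q)q_i - 41q_i.
Setting ∂π_i/∂q_i = 0 with rivals' quantities fixed: 54 - 6q_i - 3·Σ_{j≠i} q_j = 0.
By symmetry each firm produces the same amount; substituting Σ_{j≠i} q_j = 3q_i yields q_i = 54/15 = 18/5.
Total output Q = 72/5, so price P = 95 - 3·(72/5) = 259/5.

51.80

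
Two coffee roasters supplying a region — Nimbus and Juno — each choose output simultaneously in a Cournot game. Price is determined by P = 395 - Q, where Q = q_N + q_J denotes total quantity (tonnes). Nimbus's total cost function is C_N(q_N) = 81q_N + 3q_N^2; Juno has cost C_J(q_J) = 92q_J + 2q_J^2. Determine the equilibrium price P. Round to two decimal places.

Nimbus's profit: π_N = (395 - Q)q_N - (81q_N + 3q_N²). Setting ∂π_N/∂q_N = 0: 314 - 8q_N - (q_J) = 0.
Juno's first-order condition: 303 - 6q_J - (q_N) = 0.
So q_N = (314 - q_J)/8 and q_J = (303 - q_N)/6.
Solving the pair: q_N = 1581/47, q_J = 44.8936.
Total output Q = 78.5319, so price P = 395 - 78.5319 = 316.4681.

316.47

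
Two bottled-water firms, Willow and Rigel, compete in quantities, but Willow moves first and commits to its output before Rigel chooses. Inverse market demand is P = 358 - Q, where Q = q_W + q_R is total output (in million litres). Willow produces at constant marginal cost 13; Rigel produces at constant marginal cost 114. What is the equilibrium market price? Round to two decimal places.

124.50

The follower Rigel best-responds to any q_W: π_R = (358 - Q)q_R - 114q_R.
∂π_R/∂q_R = 244 - q_W - 2q_R = 0 gives the reaction function q_R = (244 - q_W)/2.
Willow substitutes q_R(q_W) into its own profit: π_W = q_W(358 - q_W - (244 - q_W)/2) - 13q_W = (236 - (1/2)q_W)q_W - 13q_W.
Maximising: ∂π_W/∂q_W = 223 - q_W = 0, giving q_W = 223.
Then q_R = (244 - 223)/2 = 21/2.
Total output Q = 467/2, so price P = 358 - 467/2 = 249/2.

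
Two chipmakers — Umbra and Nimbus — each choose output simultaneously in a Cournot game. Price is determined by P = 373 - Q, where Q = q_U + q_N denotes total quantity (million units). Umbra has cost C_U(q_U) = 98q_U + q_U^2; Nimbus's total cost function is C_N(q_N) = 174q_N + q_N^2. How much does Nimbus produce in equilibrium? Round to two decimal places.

Umbra's profit: π_U = (373 - Q)q_U - (98q_U + q_U²). Setting ∂π_U/∂q_U = 0: 275 - 4q_U - (q_N) = 0.
Nimbus's profit: π_N = (373 - Q)q_N - (174q_N + q_N²). Setting ∂π_N/∂q_N = 0: 199 - 4q_N - (q_U) = 0.
So q_U = (275 - q_N)/4 and q_N = (199 - q_U)/4.
Solving the pair: q_U = 901/15, q_N = 521/15.

34.73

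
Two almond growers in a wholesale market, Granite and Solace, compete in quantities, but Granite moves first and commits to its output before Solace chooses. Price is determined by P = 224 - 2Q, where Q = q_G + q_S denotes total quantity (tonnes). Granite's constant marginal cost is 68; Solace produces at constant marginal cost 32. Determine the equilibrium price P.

Solve by backward induction. Given q_G, the follower Solace maximises π_S = (224 - 2q_G - 2q_S)q_S - 32q_S.
Follower FOC: 192 - 2q_G - 4q_S = 0, so q_S(q_G) = (192 - 2q_G)/4.
Granite substitutes q_S(q_G) into its own profit: π_G = q_G(224 - 2q_G - (192 - 2q_G)/2) - 68q_G = (128 - q_G)q_G - 68q_G.
Leader FOC: 60 - 2q_G = 0, so q_G = 30.
Then q_S = (192 - 2·30)/4 = 33.
Total output Q = 63, so price P = 224 - 2·63 = 98.

98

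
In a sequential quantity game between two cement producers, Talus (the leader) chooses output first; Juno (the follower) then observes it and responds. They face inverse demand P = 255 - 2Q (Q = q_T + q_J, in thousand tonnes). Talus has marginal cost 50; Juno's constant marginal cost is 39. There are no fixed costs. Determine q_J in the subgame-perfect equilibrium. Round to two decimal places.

29.75

The follower Juno best-responds to any q_T: π_J = (255 - 2Q)q_J - 39q_J.
Setting the follower's marginal profit to zero, 216 - 2q_T - 4q_J = 0, i.e. q_J = (216 - 2q_T)/4.
The leader anticipates this reaction. Substituting into P = 255 - 2Q gives P = 147 - q_T, so π_T = (147 - q_T)q_T - 50q_T.
The leader's first-order condition 97 - 2q_T = 0 yields q_T = 97/2.
Then q_J = (216 - 2·(97/2))/4 = 119/4.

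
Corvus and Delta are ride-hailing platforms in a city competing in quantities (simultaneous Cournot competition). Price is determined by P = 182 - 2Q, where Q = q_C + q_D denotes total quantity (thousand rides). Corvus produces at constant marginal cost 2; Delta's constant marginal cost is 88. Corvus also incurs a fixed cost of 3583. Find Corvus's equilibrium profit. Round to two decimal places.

347.89

Corvus's profit: π_C = (182 - 2Q)q_C - (2q_C). Setting ∂π_C/∂q_C = 0: 180 - 4q_C - 2(q_D) = 0.
Delta's profit: π_D = (182 - 2Q)q_D - (88q_D). Setting ∂π_D/∂q_D = 0: 94 - 4q_D - 2(q_C) = 0.
Best responses: q_C = (180 - 2q_D)/4, q_D = (94 - 2q_C)/4.
Solving the pair: q_C = 133/3, q_D = 4/3.
Price P = 182 - 2·(137/3) = 272/3.
Corvus's profit: (272/3 - 2)·(133/3) - 3583 = 347.8889.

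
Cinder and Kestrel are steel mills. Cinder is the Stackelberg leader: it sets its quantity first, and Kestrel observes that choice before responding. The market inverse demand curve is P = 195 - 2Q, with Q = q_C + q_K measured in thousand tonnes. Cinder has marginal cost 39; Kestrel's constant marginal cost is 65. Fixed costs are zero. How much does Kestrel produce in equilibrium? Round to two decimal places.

Solve by backward induction. Given q_C, the follower Kestrel maximises π_K = (195 - 2q_C - 2q_K)q_K - 65q_K.
Follower FOC: 130 - 2q_C - 4q_K = 0, so q_K(q_C) = (130 - 2q_C)/4.
The leader anticipates this reaction. Substituting into P = 195 - 2Q gives P = 130 - q_C, so π_C = (130 - q_C)q_C - 39q_C.
The leader's first-order condition 91 - 2q_C = 0 yields q_C = 91/2.
Then q_K = (130 - 2·(91/2))/4 = 39/4.

9.75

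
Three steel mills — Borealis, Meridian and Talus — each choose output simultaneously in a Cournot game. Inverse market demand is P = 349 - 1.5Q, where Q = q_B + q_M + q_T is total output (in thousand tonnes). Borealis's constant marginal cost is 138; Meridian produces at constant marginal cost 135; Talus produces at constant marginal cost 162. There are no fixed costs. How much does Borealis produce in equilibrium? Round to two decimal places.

38.67

Borealis's profit: π_B = (349 - 1.5Q)q_B - (138q_B). Setting ∂π_B/∂q_B = 0: 211 - 3q_B - (3/2)(q_M + q_T) = 0.
Meridian's first-order condition: 214 - 3q_M - (3/2)(q_B + q_T) = 0.
Talus's first-order condition: 187 - 3q_T - (3/2)(q_B + q_M) = 0.
Summing all 3 equations gives 612 − 6Q = 0, hence Q = 102.
Back-substituting: q_B = (211 − 153)/(3/2) = 116/3, q_M = (214 − 153)/(3/2) = 122/3, q_T = (187 − 153)/(3/2) = 68/3.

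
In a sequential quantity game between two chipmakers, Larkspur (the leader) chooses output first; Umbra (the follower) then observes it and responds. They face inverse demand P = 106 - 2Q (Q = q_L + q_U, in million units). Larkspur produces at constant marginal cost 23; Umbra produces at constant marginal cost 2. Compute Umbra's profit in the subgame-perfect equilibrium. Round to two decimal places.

Solve by backward induction. Given q_L, the follower Umbra maximises π_U = (106 - 2q_L - 2q_U)q_U - 2q_U.
Setting the follower's marginal profit to zero, 104 - 2q_L - 4q_U = 0, i.e. q_U = (104 - 2q_L)/4.
The leader anticipates this reaction. Substituting into P = 106 - 2Q gives P = 54 - q_L, so π_L = (54 - q_L)q_L - 23q_L.
Maximising: ∂π_L/∂q_L = 31 - 2q_L = 0, giving q_L = 31/2.
Then q_U = (104 - 2·(31/2))/4 = 73/4.
Price P = 106 - 2·(135/4) = 77/2.
Umbra's profit: (77/2 - 2)·(73/4) = 666.1250.

666.13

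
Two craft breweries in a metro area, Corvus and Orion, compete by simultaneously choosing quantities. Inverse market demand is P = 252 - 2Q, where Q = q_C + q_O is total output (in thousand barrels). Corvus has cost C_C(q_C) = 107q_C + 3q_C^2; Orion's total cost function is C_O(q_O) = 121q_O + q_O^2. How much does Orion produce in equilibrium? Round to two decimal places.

Corvus's profit: π_C = (252 - 2Q)q_C - (107q_C + 3q_C²). Setting ∂π_C/∂q_C = 0: 145 - 10q_C - 2(q_O) = 0.
Orion's profit: π_O = (252 - 2Q)q_O - (121q_O + q_O²). Setting ∂π_O/∂q_O = 0: 131 - 6q_O - 2(q_C) = 0.
Rearranging gives the reaction functions q_C = (145 - 2q_O)/10 and q_O = (131 - 2q_C)/6.
Solving the pair: q_C = 76/7, q_O = 255/14.

18.21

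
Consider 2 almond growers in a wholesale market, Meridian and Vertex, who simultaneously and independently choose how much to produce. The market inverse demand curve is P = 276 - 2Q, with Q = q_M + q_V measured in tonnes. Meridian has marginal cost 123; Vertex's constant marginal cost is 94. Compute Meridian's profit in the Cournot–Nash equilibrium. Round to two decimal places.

Meridian's profit: π_M = (276 - 2Q)q_M - (123q_M). Setting ∂π_M/∂q_M = 0: 153 - 4q_M - 2(q_V) = 0.
Vertex's first-order condition: 182 - 4q_V - 2(q_M) = 0.
Best responses: q_M = (153 - 2q_V)/4, q_V = (182 - 2q_M)/4.
Solving the pair: q_M = 62/3, q_V = 211/6.
Price P = 276 - 2·(335/6) = 493/3.
Meridian's profit: (493/3 - 123)·(62/3) = 854.2222.

854.22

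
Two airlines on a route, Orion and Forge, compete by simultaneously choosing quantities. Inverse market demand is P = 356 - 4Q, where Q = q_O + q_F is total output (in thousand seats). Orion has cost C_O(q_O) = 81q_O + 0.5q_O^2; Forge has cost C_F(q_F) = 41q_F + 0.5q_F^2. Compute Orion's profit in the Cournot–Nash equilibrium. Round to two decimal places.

1572.31

Orion's profit: π_O = (356 - 4Q)q_O - (81q_O + (1/2)q_O²). Setting ∂π_O/∂q_O = 0: 275 - 9q_O - 4(q_F) = 0.
Forge's first-order condition: 315 - 9q_F - 4(q_O) = 0.
So q_O = (275 - 4q_F)/9 and q_F = (315 - 4q_O)/9.
Substituting one into the other gives q_O = 243/13 and q_F = 347/13.
Price P = 356 - 4·(590/13) = 174.4615.
Orion's profit: 174.4615·(243/13) - 81·(243/13) - (1/2)(243/13)² = 1572.3107.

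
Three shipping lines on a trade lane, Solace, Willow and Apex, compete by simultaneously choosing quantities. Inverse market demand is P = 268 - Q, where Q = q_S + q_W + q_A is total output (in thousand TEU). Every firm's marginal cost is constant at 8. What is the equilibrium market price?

A representative firm's profit is π_i = q_i(268 - Q) - 8q_i.
First-order condition (treating rivals' output as given): 260 - 2q_i - Σ_{j≠i} q_j = 0.
With identical firms every q_j equals q_i, so Σ_{j≠i} q_j = 2q_i and 260 = 4q_i, giving q_i = 65.
Total output Q = 195, so price P = 268 - 195 = 73.

73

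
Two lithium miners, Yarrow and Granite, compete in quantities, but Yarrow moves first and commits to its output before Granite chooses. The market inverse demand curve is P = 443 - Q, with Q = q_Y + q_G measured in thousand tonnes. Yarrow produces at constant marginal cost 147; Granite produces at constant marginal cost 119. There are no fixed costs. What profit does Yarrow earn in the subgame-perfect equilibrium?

8978

The follower Granite best-responds to any q_Y: π_G = (443 - Q)q_G - 119q_G.
Follower FOC: 324 - q_Y - 2q_G = 0, so q_G(q_Y) = (324 - q_Y)/2.
The leader anticipates this reaction. Substituting into P = 443 - Q gives P = 281 - (1/2)q_Y, so π_Y = (281 - (1/2)q_Y)q_Y - 147q_Y.
The leader's first-order condition 134 - q_Y = 0 yields q_Y = 134.
Then q_G = (324 - 134)/2 = 95.
Price P = 443 - 229 = 214.
Yarrow's profit: (214 - 147)·134 = 8978.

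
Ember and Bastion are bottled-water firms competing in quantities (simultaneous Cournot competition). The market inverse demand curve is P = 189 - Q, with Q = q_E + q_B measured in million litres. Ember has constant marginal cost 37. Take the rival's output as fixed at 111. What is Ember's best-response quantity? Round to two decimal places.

With the rival's output fixed at 111, Ember's profit is π_E = (189 - 111 - q_E)q_E - (37q_E) = (78 - q_E)q_E - (37q_E).
∂π_E/∂q_E = 41 - 2q_E = 0, so q_E = 41/2.

20.50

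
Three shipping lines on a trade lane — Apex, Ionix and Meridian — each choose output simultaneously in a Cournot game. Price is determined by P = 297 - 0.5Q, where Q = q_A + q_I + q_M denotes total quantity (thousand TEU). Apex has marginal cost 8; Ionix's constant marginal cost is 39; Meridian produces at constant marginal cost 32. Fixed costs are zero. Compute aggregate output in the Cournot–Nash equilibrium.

Apex's profit: π_A = (297 - 0.5Q)q_A - (8q_A). Setting ∂π_A/∂q_A = 0: 289 - q_A - (1/2)(q_I + q_M) = 0.
Ionix's first-order condition: 258 - q_I - (1/2)(q_A + q_M) = 0.
Meridian's profit: π_M = (297 - 0.5Q)q_M - (32q_M). Setting ∂π_M/∂q_M = 0: 265 - q_M - (1/2)(q_A + q_I) = 0.
Summing all 3 equations gives 812 − 2Q = 0, hence Q = 406.
Back-substituting: q_A = (289 − 203)/(1/2) = 172, q_I = (258 − 203)/(1/2) = 110, q_M = (265 − 203)/(1/2) = 124.
Total output Q = 172 + 110 + 124 = 406.

406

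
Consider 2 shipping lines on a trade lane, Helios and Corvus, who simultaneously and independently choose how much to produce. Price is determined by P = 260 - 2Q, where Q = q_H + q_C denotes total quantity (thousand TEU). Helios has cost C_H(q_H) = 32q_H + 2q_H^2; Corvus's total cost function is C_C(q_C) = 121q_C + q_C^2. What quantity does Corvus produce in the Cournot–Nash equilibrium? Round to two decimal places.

14.91

Helios's profit: π_H = (260 - 2Q)q_H - (32q_H + 2q_H²). Setting ∂π_H/∂q_H = 0: 228 - 8q_H - 2(q_C) = 0.
Corvus's first-order condition: 139 - 6q_C - 2(q_H) = 0.
Rearranging gives the reaction functions q_H = (228 - 2q_C)/8 and q_C = (139 - 2q_H)/6.
Solving the pair: q_H = 545/22, q_C = 164/11.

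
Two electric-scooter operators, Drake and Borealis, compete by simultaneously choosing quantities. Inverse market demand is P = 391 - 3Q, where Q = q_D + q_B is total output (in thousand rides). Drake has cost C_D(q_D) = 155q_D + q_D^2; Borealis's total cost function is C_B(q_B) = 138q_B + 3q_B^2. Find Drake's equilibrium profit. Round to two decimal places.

Drake's profit: π_D = (391 - 3Q)q_D - (155q_D + q_D²). Setting ∂π_D/∂q_D = 0: 236 - 8q_D - 3(q_B) = 0.
Borealis's profit: π_B = (391 - 3Q)q_B - (138q_B + 3q_B²). Setting ∂π_B/∂q_B = 0: 253 - 12q_B - 3(q_D) = 0.
Best responses: q_D = (236 - 3q_B)/8, q_B = (253 - 3q_D)/12.
Solving the pair: q_D = 691/29, q_B = 1316/87.
Price P = 391 - 3·38.9540 = 274.1379.
Drake's profit: 274.1379·(691/29) - 155·(691/29) - (691/29)² = 2271.0155.

2271.02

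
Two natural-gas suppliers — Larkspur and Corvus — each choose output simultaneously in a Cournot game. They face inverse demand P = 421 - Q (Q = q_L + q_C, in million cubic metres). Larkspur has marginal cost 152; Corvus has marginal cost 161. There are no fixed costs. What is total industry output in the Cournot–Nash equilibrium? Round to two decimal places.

176.33

Larkspur's profit: π_L = (421 - Q)q_L - (152q_L). Setting ∂π_L/∂q_L = 0: 269 - 2q_L - (q_C) = 0.
Corvus's profit: π_C = (421 - Q)q_C - (161q_C). Setting ∂π_C/∂q_C = 0: 260 - 2q_C - (q_L) = 0.
Best responses: q_L = (269 - q_C)/2, q_C = (260 - q_L)/2.
Substituting one into the other gives q_L = 278/3 and q_C = 251/3.
Total output Q = 278/3 + 251/3 = 529/3.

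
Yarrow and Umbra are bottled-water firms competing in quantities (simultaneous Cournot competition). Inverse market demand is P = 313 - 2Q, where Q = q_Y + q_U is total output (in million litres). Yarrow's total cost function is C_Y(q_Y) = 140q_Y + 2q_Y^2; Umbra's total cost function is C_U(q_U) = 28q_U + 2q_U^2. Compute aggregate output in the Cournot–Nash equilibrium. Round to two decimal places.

Yarrow's profit: π_Y = (313 - 2Q)q_Y - (140q_Y + 2q_Y²). Setting ∂π_Y/∂q_Y = 0: 173 - 8q_Y - 2(q_U) = 0.
Umbra's profit: π_U = (313 - 2Q)q_U - (28q_U + 2q_U²). Setting ∂π_U/∂q_U = 0: 285 - 8q_U - 2(q_Y) = 0.
So q_Y = (173 - 2q_U)/8 and q_U = (285 - 2q_Y)/8.
Solving the pair: q_Y = 407/30, q_U = 967/30.
Total output Q = 407/30 + 967/30 = 229/5.

45.80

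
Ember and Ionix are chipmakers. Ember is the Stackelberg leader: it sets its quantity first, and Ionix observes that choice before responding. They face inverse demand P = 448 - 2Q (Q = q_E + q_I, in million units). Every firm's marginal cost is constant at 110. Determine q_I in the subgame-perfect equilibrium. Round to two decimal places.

42.25

Solve by backward induction. Given q_E, the follower Ionix maximises π_I = (448 - 2q_E - 2q_I)q_I - 110q_I.
Setting the follower's marginal profit to zero, 338 - 2q_E - 4q_I = 0, i.e. q_I = (338 - 2q_E)/4.
The leader anticipates this reaction. Substituting into P = 448 - 2Q gives P = 279 - q_E, so π_E = (279 - q_E)q_E - 110q_E.
Leader FOC: 169 - 2q_E = 0, so q_E = 169/2.
Then q_I = (338 - 2·(169/2))/4 = 169/4.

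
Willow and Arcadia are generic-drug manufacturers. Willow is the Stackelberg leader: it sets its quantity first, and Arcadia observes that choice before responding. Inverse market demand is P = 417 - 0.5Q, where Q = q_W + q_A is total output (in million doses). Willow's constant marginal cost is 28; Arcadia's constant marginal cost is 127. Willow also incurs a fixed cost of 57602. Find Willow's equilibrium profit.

1934

Solve by backward induction. Given q_W, the follower Arcadia maximises π_A = (417 - (1/2)q_W - (1/2)q_A)q_A - 127q_A.
Setting the follower's marginal profit to zero, 290 - (1/2)q_W - q_A = 0, i.e. q_A = (290 - (1/2)q_W).
Willow substitutes q_A(q_W) into its own profit: π_W = q_W(417 - (1/2)q_W - (290 - (1/2)q_W)/2) - 28q_W = (272 - (1/4)q_W)q_W - 28q_W.
The leader's first-order condition 244 - (1/2)q_W = 0 yields q_W = 488.
Then q_A = (290 - (1/2)·488) = 46.
Price P = 417 - (1/2)·534 = 150.
Willow's profit: (150 - 28)·488 - 57602 = 1934.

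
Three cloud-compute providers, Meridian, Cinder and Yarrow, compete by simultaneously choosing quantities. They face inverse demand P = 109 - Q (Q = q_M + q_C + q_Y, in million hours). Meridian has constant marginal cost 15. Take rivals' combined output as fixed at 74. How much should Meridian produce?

With rivals' combined output fixed at 74, Meridian's profit is π_M = (109 - 74 - q_M)q_M - (15q_M) = (35 - q_M)q_M - (15q_M).
∂π_M/∂q_M = 20 - 2q_M = 0, so q_M = 10.

10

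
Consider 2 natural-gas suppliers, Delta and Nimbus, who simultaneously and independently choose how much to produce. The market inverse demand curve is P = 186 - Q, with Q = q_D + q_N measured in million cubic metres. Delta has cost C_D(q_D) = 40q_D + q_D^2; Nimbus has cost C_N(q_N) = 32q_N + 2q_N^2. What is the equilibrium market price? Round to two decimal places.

134.17

Delta's profit: π_D = (186 - Q)q_D - (40q_D + q_D²). Setting ∂π_D/∂q_D = 0: 146 - 4q_D - (q_N) = 0.
Nimbus's first-order condition: 154 - 6q_N - (q_D) = 0.
So q_D = (146 - q_N)/4 and q_N = (154 - q_D)/6.
Substituting one into the other gives q_D = 722/23 and q_N = 470/23.
Total output Q = 1192/23, so price P = 186 - 1192/23 = 134.1739.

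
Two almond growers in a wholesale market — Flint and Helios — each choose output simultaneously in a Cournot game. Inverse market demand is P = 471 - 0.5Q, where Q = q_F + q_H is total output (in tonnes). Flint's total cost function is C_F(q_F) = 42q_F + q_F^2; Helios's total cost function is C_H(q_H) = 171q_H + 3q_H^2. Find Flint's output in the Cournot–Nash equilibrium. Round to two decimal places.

137.49

Flint's profit: π_F = (471 - 0.5Q)q_F - (42q_F + q_F²). Setting ∂π_F/∂q_F = 0: 429 - 3q_F - (1/2)(q_H) = 0.
Helios's first-order condition: 300 - 7q_H - (1/2)(q_F) = 0.
So q_F = (429 - (1/2)q_H)/3 and q_H = (300 - (1/2)q_F)/7.
Solving the pair: q_F = 137.4940, q_H = 33.0361.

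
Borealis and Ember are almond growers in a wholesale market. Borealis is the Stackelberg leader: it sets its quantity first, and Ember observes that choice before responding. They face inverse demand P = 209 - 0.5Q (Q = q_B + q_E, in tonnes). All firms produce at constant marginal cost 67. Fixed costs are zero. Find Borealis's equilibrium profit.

5041

The follower Ember best-responds to any q_B: π_E = (209 - 0.5Q)q_E - 67q_E.
Follower FOC: 142 - (1/2)q_B - q_E = 0, so q_E(q_B) = (142 - (1/2)q_B).
Borealis substitutes q_E(q_B) into its own profit: π_B = q_B(209 - (1/2)q_B - (142 - (1/2)q_B)/2) - 67q_B = (138 - (1/4)q_B)q_B - 67q_B.
Maximising: ∂π_B/∂q_B = 71 - (1/2)q_B = 0, giving q_B = 142.
Then q_E = (142 - (1/2)·142) = 71.
Price P = 209 - (1/2)·213 = 205/2.
Borealis's profit: (205/2 - 67)·142 = 5041.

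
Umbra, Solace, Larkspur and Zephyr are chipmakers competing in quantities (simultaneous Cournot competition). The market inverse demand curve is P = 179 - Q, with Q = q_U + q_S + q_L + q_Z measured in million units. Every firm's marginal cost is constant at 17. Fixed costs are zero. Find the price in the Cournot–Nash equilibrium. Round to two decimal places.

49.40

Each firm earns π_i = (179 - Q)q_i - 17q_i.
Setting ∂π_i/∂q_i = 0 with rivals' quantities fixed: 162 - 2q_i - Σ_{j≠i} q_j = 0.
With identical firms every q_j equals q_i, so Σ_{j≠i} q_j = 3q_i and 162 = 5q_i, giving q_i = 162/5.
Total output Q = 648/5, so price P = 179 - 648/5 = 247/5.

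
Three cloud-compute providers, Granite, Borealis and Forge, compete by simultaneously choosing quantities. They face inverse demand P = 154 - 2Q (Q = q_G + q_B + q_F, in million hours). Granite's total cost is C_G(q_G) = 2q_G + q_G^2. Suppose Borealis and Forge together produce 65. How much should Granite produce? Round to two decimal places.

3.67

With rivals' combined output fixed at 65, Granite's profit is π_G = (154 - 2·65 - 2q_G)q_G - (2q_G + q_G²) = (24 - 2q_G)q_G - (2q_G + q_G²).
∂π_G/∂q_G = 22 - 6q_G = 0, so q_G = 11/3.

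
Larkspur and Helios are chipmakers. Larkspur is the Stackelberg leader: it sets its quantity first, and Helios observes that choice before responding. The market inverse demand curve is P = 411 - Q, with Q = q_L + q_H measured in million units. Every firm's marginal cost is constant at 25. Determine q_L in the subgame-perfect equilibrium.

The follower Helios best-responds to any q_L: π_H = (411 - Q)q_H - 25q_H.
Setting the follower's marginal profit to zero, 386 - q_L - 2q_H = 0, i.e. q_H = (386 - q_L)/2.
Larkspur substitutes q_H(q_L) into its own profit: π_L = q_L(411 - q_L - (386 - q_L)/2) - 25q_L = (218 - (1/2)q_L)q_L - 25q_L.
Leader FOC: 193 - q_L = 0, so q_L = 193.
Then q_H = (386 - 193)/2 = 193/2.

193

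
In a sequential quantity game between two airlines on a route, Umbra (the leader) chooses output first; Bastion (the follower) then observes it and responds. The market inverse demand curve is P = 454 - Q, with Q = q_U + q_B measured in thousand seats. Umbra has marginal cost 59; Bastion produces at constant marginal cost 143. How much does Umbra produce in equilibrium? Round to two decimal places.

Solve by backward induction. Given q_U, the follower Bastion maximises π_B = (454 - q_U - q_B)q_B - 143q_B.
Follower FOC: 311 - q_U - 2q_B = 0, so q_B(q_U) = (311 - q_U)/2.
Umbra substitutes q_B(q_U) into its own profit: π_U = q_U(454 - q_U - (311 - q_U)/2) - 59q_U = (597/2 - (1/2)q_U)q_U - 59q_U.
The leader's first-order condition 479/2 - q_U = 0 yields q_U = 479/2.
Then q_B = (311 - 479/2)/2 = 143/4.

239.50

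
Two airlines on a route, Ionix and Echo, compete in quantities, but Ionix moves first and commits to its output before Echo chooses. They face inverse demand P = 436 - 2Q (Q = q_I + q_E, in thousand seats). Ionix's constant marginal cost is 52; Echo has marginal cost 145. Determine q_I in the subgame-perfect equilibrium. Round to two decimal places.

119.25

Solve by backward induction. Given q_I, the follower Echo maximises π_E = (436 - 2q_I - 2q_E)q_E - 145q_E.
Follower FOC: 291 - 2q_I - 4q_E = 0, so q_E(q_I) = (291 - 2q_I)/4.
The leader anticipates this reaction. Substituting into P = 436 - 2Q gives P = 581/2 - q_I, so π_I = (581/2 - q_I)q_I - 52q_I.
Leader FOC: 477/2 - 2q_I = 0, so q_I = 477/4.
Then q_E = (291 - 2·(477/4))/4 = 105/8.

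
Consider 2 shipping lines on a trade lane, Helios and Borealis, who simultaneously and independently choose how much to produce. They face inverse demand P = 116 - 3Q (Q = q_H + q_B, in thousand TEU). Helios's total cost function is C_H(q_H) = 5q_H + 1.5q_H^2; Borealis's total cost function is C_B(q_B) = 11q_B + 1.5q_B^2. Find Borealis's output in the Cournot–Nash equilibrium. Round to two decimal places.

8.50

Helios's profit: π_H = (116 - 3Q)q_H - (5q_H + (3/2)q_H²). Setting ∂π_H/∂q_H = 0: 111 - 9q_H - 3(q_B) = 0.
Borealis's first-order condition: 105 - 9q_B - 3(q_H) = 0.
Rearranging gives the reaction functions q_H = (111 - 3q_B)/9 and q_B = (105 - 3q_H)/9.
Substituting one into the other gives q_H = 19/2 and q_B = 17/2.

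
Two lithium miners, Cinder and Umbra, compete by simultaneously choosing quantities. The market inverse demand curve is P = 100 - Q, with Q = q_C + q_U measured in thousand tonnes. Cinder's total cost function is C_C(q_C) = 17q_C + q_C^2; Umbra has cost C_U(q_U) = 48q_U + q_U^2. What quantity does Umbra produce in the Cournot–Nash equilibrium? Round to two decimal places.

Cinder's profit: π_C = (100 - Q)q_C - (17q_C + q_C²). Setting ∂π_C/∂q_C = 0: 83 - 4q_C - (q_U) = 0.
Umbra's profit: π_U = (100 - Q)q_U - (48q_U + q_U²). Setting ∂π_U/∂q_U = 0: 52 - 4q_U - (q_C) = 0.
Rearranging gives the reaction functions q_C = (83 - q_U)/4 and q_U = (52 - q_C)/4.
Substituting one into the other gives q_C = 56/3 and q_U = 25/3.

8.33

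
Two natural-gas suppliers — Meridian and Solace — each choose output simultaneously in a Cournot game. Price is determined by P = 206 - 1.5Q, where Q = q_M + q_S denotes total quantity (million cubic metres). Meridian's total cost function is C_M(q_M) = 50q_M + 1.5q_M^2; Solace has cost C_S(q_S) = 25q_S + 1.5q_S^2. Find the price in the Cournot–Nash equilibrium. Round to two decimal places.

138.60

Meridian's profit: π_M = (206 - 1.5Q)q_M - (50q_M + (3/2)q_M²). Setting ∂π_M/∂q_M = 0: 156 - 6q_M - (3/2)(q_S) = 0.
Solace's first-order condition: 181 - 6q_S - (3/2)(q_M) = 0.
So q_M = (156 - (3/2)q_S)/6 and q_S = (181 - (3/2)q_M)/6.
Solving the pair: q_M = 886/45, q_S = 1136/45.
Total output Q = 674/15, so price P = 206 - (3/2)·(674/15) = 693/5.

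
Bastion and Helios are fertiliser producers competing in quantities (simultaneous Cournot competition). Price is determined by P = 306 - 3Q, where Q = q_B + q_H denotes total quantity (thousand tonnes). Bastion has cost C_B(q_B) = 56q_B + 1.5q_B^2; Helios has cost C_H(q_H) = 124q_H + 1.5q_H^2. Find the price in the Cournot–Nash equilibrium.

198

Bastion's profit: π_B = (306 - 3Q)q_B - (56q_B + (3/2)q_B²). Setting ∂π_B/∂q_B = 0: 250 - 9q_B - 3(q_H) = 0.
Helios's profit: π_H = (306 - 3Q)q_H - (124q_H + (3/2)q_H²). Setting ∂π_H/∂q_H = 0: 182 - 9q_H - 3(q_B) = 0.
So q_B = (250 - 3q_H)/9 and q_H = (182 - 3q_B)/9.
Solving the pair: q_B = 71/3, q_H = 37/3.
Total output Q = 36, so price P = 306 - 3·36 = 198.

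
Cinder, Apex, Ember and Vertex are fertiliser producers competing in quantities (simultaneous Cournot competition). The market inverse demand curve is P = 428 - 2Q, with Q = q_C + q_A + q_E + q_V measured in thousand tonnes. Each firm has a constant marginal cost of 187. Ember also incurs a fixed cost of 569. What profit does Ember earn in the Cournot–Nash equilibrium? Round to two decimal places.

592.62

Each firm earns π_i = (428 - 2Q)q_i - 187q_i.
Setting ∂π_i/∂q_i = 0 with rivals' quantities fixed: 241 - 4q_i - 2·Σ_{j≠i} q_j = 0.
By symmetry each firm produces the same amount; substituting Σ_{j≠i} q_j = 3q_i yields q_i = 241/10.
Price P = 428 - 2·(482/5) = 1176/5.
Ember's profit: (1176/5 - 187)·(241/10) - 569 = 592.6200.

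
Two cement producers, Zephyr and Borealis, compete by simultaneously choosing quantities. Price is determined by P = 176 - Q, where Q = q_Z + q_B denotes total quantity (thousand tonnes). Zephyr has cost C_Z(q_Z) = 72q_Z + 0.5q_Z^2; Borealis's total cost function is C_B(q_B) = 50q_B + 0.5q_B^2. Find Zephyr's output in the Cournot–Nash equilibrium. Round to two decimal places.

Zephyr's profit: π_Z = (176 - Q)q_Z - (72q_Z + (1/2)q_Z²). Setting ∂π_Z/∂q_Z = 0: 104 - 3q_Z - (q_B) = 0.
Borealis's profit: π_B = (176 - Q)q_B - (50q_B + (1/2)q_B²). Setting ∂π_B/∂q_B = 0: 126 - 3q_B - (q_Z) = 0.
Best responses: q_Z = (104 - q_B)/3, q_B = (126 - q_Z)/3.
Solving the pair: q_Z = 93/4, q_B = 137/4.

23.25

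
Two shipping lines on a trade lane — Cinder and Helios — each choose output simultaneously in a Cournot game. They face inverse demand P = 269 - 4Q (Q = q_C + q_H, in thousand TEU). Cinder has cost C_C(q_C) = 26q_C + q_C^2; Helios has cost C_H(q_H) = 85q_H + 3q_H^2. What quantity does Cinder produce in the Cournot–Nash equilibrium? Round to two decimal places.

21.50

Cinder's profit: π_C = (269 - 4Q)q_C - (26q_C + q_C²). Setting ∂π_C/∂q_C = 0: 243 - 10q_C - 4(q_H) = 0.
Helios's first-order condition: 184 - 14q_H - 4(q_C) = 0.
Rearranging gives the reaction functions q_C = (243 - 4q_H)/10 and q_H = (184 - 4q_C)/14.
Solving the pair: q_C = 43/2, q_H = 7.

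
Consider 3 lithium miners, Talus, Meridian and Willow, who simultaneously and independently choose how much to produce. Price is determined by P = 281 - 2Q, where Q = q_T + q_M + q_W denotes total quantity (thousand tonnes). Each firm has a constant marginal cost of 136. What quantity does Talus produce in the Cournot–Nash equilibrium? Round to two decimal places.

18.13

A representative firm's profit is π_i = q_i(281 - 2Q) - 136q_i.
Setting ∂π_i/∂q_i = 0 with rivals' quantities fixed: 145 - 4q_i - 2·Σ_{j≠i} q_j = 0.
With identical firms every q_j equals q_i, so Σ_{j≠i} q_j = 2q_i and 145 = 8q_i, giving q_i = 145/8.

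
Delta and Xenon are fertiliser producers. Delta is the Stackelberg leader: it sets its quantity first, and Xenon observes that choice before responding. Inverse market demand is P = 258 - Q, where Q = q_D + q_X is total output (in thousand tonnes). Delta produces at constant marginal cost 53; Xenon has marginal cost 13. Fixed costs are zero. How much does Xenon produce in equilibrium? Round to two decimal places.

81.25

Solve by backward induction. Given q_D, the follower Xenon maximises π_X = (258 - q_D - q_X)q_X - 13q_X.
Follower FOC: 245 - q_D - 2q_X = 0, so q_X(q_D) = (245 - q_D)/2.
Delta substitutes q_X(q_D) into its own profit: π_D = q_D(258 - q_D - (245 - q_D)/2) - 53q_D = (271/2 - (1/2)q_D)q_D - 53q_D.
The leader's first-order condition 165/2 - q_D = 0 yields q_D = 165/2.
Then q_X = (245 - 165/2)/2 = 325/4.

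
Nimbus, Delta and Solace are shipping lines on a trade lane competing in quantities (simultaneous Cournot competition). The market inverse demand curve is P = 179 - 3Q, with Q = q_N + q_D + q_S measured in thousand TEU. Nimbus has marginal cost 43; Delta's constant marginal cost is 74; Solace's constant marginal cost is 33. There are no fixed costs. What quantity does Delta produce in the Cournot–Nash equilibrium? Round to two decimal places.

2.75

Nimbus's profit: π_N = (179 - 3Q)q_N - (43q_N). Setting ∂π_N/∂q_N = 0: 136 - 6q_N - 3(q_D + q_S) = 0.
Delta's first-order condition: 105 - 6q_D - 3(q_N + q_S) = 0.
Solace's first-order condition: 146 - 6q_S - 3(q_N + q_D) = 0.
Summing all 3 equations gives 387 − 12Q = 0, hence Q = 129/4.
Back-substituting: q_N = (136 − 387/4)/3 = 157/12, q_D = (105 − 387/4)/3 = 11/4, q_S = (146 − 387/4)/3 = 197/12.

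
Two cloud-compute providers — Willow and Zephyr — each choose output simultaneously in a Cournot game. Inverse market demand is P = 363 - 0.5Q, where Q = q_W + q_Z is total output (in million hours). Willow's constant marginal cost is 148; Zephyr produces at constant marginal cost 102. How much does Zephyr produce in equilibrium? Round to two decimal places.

Willow's profit: π_W = (363 - 0.5Q)q_W - (148q_W). Setting ∂π_W/∂q_W = 0: 215 - q_W - (1/2)(q_Z) = 0.
Zephyr's profit: π_Z = (363 - 0.5Q)q_Z - (102q_Z). Setting ∂π_Z/∂q_Z = 0: 261 - q_Z - (1/2)(q_W) = 0.
Best responses: q_W = (215 - (1/2)q_Z), q_Z = (261 - (1/2)q_W).
Solving the pair: q_W = 338/3, q_Z = 614/3.

204.67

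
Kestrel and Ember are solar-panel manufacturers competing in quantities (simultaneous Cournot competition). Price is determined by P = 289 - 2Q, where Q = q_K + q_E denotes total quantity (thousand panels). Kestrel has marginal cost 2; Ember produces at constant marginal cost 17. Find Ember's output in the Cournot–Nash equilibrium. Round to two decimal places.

Kestrel's profit: π_K = (289 - 2Q)q_K - (2q_K). Setting ∂π_K/∂q_K = 0: 287 - 4q_K - 2(q_E) = 0.
Ember's first-order condition: 272 - 4q_E - 2(q_K) = 0.
Best responses: q_K = (287 - 2q_E)/4, q_E = (272 - 2q_K)/4.
Substituting one into the other gives q_K = 151/3 and q_E = 257/6.

42.83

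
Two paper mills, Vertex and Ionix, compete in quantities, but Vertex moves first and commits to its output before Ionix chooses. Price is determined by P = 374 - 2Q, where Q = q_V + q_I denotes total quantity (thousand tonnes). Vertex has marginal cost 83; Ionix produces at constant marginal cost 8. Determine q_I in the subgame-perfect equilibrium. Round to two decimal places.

The follower Ionix best-responds to any q_V: π_I = (374 - 2Q)q_I - 8q_I.
Setting the follower's marginal profit to zero, 366 - 2q_V - 4q_I = 0, i.e. q_I = (366 - 2q_V)/4.
The leader anticipates this reaction. Substituting into P = 374 - 2Q gives P = 191 - q_V, so π_V = (191 - q_V)q_V - 83q_V.
Maximising: ∂π_V/∂q_V = 108 - 2q_V = 0, giving q_V = 54.
Then q_I = (366 - 2·54)/4 = 129/2.

64.50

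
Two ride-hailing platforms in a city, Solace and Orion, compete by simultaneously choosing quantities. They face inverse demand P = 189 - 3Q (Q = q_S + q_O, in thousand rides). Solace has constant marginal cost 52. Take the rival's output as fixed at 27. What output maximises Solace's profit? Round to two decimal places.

With the rival's output fixed at 27, Solace's profit is π_S = (189 - 3·27 - 3q_S)q_S - (52q_S) = (108 - 3q_S)q_S - (52q_S).
∂π_S/∂q_S = 56 - 6q_S = 0, so q_S = 28/3.

9.33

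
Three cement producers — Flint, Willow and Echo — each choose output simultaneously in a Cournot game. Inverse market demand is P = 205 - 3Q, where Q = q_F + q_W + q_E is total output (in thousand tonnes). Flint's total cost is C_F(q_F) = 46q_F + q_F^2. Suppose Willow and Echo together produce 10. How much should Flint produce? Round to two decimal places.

With rivals' combined output fixed at 10, Flint's profit is π_F = (205 - 3·10 - 3q_F)q_F - (46q_F + q_F²) = (175 - 3q_F)q_F - (46q_F + q_F²).
∂π_F/∂q_F = 129 - 8q_F = 0, so q_F = 129/8.

16.13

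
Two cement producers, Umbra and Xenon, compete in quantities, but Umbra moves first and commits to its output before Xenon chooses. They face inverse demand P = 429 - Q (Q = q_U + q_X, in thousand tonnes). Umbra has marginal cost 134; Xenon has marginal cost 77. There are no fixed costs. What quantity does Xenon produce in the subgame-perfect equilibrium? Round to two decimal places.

Solve by backward induction. Given q_U, the follower Xenon maximises π_X = (429 - q_U - q_X)q_X - 77q_X.
Setting the follower's marginal profit to zero, 352 - q_U - 2q_X = 0, i.e. q_X = (352 - q_U)/2.
The leader anticipates this reaction. Substituting into P = 429 - Q gives P = 253 - (1/2)q_U, so π_U = (253 - (1/2)q_U)q_U - 134q_U.
Leader FOC: 119 - q_U = 0, so q_U = 119.
Then q_X = (352 - 119)/2 = 233/2.

116.50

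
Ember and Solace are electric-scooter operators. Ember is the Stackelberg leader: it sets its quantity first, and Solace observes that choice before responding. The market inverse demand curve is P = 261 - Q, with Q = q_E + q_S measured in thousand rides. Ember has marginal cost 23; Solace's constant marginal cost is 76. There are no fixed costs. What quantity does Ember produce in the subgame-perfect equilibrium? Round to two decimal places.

145.50

The follower Solace best-responds to any q_E: π_S = (261 - Q)q_S - 76q_S.
Follower FOC: 185 - q_E - 2q_S = 0, so q_S(q_E) = (185 - q_E)/2.
The leader anticipates this reaction. Substituting into P = 261 - Q gives P = 337/2 - (1/2)q_E, so π_E = (337/2 - (1/2)q_E)q_E - 23q_E.
The leader's first-order condition 291/2 - q_E = 0 yields q_E = 291/2.
Then q_S = (185 - 291/2)/2 = 79/4.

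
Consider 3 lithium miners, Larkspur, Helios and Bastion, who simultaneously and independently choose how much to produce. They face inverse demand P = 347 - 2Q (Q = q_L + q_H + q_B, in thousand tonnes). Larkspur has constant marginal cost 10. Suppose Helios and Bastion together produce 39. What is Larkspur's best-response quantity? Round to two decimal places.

With rivals' combined output fixed at 39, Larkspur's profit is π_L = (347 - 2·39 - 2q_L)q_L - (10q_L) = (269 - 2q_L)q_L - (10q_L).
∂π_L/∂q_L = 259 - 4q_L = 0, so q_L = 259/4.

64.75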